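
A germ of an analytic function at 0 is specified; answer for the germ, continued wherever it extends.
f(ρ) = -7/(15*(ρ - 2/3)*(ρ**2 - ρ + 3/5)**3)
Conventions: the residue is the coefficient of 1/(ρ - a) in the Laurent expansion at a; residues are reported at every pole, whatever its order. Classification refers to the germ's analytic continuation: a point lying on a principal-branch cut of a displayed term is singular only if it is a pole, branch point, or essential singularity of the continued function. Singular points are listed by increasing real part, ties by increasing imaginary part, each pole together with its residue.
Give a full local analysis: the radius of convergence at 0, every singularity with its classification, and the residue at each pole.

Radius of convergence at 0: 2/3.
At (1/2) - ((1/10)*sqrt(35))*i: a pole of order 3; residue (42525/9826) + ((196125/481474)*sqrt(35))*i.
At (1/2) + ((1/10)*sqrt(35))*i: a pole of order 3; residue (42525/9826) - ((196125/481474)*sqrt(35))*i.
At 2/3: a pole of order 1; residue -42525/4913.

Denominator factor (ρ - 2/3): pole of order 1 at 2/3, modulus 2/3.
Denominator factor (ρ**2 - ρ + 3/5)^3: discriminant -7/5, complex-conjugate roots (1/2) + ((1/10)*sqrt(35))*i and (1/2) - ((1/10)*sqrt(35))*i; poles of order 3, moduli (1/5)*sqrt(15) and (1/5)*sqrt(15).
The radius of convergence is the smallest modulus among the singular points: 2/3.
The factor ρ**2 - ρ + 3/5 splits as (ρ - a)(ρ - a') with a = (1/2) - ((1/10)*sqrt(35))*i, a' = (1/2) + ((1/10)*sqrt(35))*i. At the order-3 pole a set g(ρ) = (ρ - a)^3*f(ρ) = [-7/(15*(ρ - 2/3))] / (ρ - a')^3.
Order-3 pole: residue = g''(a)/2; g''((1/2) - ((1/10)*sqrt(35))*i) = (42525/4913) + ((196125/240737)*sqrt(35))*i, so the residue is (42525/9826) + ((196125/481474)*sqrt(35))*i.
The factor ρ**2 - ρ + 3/5 splits as (ρ - a)(ρ - a') with a = (1/2) + ((1/10)*sqrt(35))*i, a' = (1/2) - ((1/10)*sqrt(35))*i. At the order-3 pole a set g(ρ) = (ρ - a)^3*f(ρ) = [-7/(15*(ρ - 2/3))] / (ρ - a')^3.
Order-3 pole: residue = g''(a)/2; g''((1/2) + ((1/10)*sqrt(35))*i) = (42525/4913) - ((196125/240737)*sqrt(35))*i, so the residue is (42525/9826) - ((196125/481474)*sqrt(35))*i.
At the order-1 pole 2/3 set g(ρ) = (ρ - (2/3))*f(ρ) = -7/(15*(ρ**2 - ρ + 3/5)**3).
Simple pole: residue = g(a) at a = 2/3, which is -42525/4913.
List the singular points by increasing real part (a conjugate pair: the negative imaginary part first).


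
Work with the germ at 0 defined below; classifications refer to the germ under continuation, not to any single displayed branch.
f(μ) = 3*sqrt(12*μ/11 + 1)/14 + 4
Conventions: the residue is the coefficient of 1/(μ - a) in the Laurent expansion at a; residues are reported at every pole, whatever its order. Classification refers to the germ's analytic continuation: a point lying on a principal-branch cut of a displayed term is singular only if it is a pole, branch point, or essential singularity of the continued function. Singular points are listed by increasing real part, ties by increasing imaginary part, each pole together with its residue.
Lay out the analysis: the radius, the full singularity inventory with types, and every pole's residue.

Radius of convergence at 0: 11/12.
At -11/12: an algebraic (square-root) branch point.

Branch term (3/14)*sqrt(1 - μ/(-11/12)): its argument vanishes at μ = -11/12, a square-root branch point, modulus 11/12.
The radius of convergence is the smallest modulus among the singular points: 11/12.


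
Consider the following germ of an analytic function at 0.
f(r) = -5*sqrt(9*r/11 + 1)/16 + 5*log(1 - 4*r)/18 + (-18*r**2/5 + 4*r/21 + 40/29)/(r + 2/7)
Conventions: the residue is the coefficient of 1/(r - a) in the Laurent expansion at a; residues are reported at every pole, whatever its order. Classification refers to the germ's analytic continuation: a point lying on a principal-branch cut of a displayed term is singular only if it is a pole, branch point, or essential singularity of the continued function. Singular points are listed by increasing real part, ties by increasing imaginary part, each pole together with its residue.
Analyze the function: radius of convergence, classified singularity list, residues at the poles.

Radius of convergence at 0: 1/4.
At -11/9: an algebraic (square-root) branch point.
At -2/7: a pole of order 1; residue 21976/21315.
At 1/4: a logarithmic branch point.

Denominator factor (r + 2/7): pole of order 1 at -2/7, modulus 2/7.
Branch term (-5/16)*sqrt(1 - r/(-11/9)): its argument vanishes at r = -11/9, a square-root branch point, modulus 11/9.
Branch term (5/18)*log(1 - r/(1/4)): its argument vanishes at r = 1/4, a logarithmic branch point, modulus 1/4.
The radius of convergence is the smallest modulus among the singular points: 1/4.
The branch terms are analytic at -2/7 and contribute nothing to the residue; only the rational part matters.
At the order-1 pole -2/7 set g(r) = (r - (-2/7))*(rational part) = -18*r**2/5 + 4*r/21 + 40/29.
Simple pole: residue = g(a) at a = -2/7, which is 21976/21315.
List the singular points by increasing real part (a conjugate pair: the negative imaginary part first).


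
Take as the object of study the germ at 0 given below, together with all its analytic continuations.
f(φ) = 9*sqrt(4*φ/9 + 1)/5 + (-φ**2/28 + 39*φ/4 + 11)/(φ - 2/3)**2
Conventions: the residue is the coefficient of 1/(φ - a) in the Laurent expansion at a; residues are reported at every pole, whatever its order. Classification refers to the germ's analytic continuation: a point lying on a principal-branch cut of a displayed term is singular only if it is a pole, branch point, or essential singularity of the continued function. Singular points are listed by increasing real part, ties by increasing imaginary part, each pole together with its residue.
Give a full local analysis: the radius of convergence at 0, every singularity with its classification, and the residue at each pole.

Denominator factor (φ - 2/3)^2: pole of order 2 at 2/3, modulus 2/3.
Branch term (9/5)*sqrt(1 - φ/(-9/4)): its argument vanishes at φ = -9/4, a square-root branch point, modulus 9/4.
The radius of convergence is the smallest modulus among the singular points: 2/3.
The branch term is analytic at 2/3 and contributes nothing to the residue; only the rational part matters.
At the order-2 pole 2/3 set g(φ) = (φ - (2/3))^2*(rational part) = -φ**2/28 + 39*φ/4 + 11.
Order-2 pole: residue = g'(a); g'(2/3) = 815/84, so the residue is 815/84.
List the singular points by increasing real part (a conjugate pair: the negative imaginary part first).

Radius of convergence at 0: 2/3.
At -9/4: an algebraic (square-root) branch point.
At 2/3: a pole of order 2; residue 815/84.


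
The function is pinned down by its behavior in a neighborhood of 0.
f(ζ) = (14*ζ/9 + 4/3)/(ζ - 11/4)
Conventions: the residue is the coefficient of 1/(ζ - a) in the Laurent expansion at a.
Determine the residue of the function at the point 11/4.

At the order-1 pole 11/4 set g(ζ) = (ζ - (11/4))*f(ζ) = 14*ζ/9 + 4/3.
Simple pole: residue = g(a) at a = 11/4, which is 101/18.

The residue is 101/18.


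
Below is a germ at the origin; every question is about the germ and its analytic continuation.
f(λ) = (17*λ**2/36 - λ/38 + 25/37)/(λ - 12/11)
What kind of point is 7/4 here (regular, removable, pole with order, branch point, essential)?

The point is a regular point.

Denominator factors: λ - 12/11 = 29/44 at λ = 7/4 — none vanishes.
So the germ continues analytically to 7/4.


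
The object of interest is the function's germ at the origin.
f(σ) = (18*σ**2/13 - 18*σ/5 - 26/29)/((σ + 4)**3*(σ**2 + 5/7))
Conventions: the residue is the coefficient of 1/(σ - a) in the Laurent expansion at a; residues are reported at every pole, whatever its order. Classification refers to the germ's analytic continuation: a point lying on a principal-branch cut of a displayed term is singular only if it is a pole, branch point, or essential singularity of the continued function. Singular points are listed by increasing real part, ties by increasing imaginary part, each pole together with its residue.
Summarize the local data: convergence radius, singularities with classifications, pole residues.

Radius of convergence at 0: (1/7)*sqrt(35).
At -4: a pole of order 3; residue 71368472/3019040505.
At -((1/7)*sqrt(35))*i: a pole of order 1; residue (-35684236/3019040505) - ((14618989/3019040505)*sqrt(35))*i.
At ((1/7)*sqrt(35))*i: a pole of order 1; residue (-35684236/3019040505) + ((14618989/3019040505)*sqrt(35))*i.

Denominator factor (σ + 4)^3: pole of order 3 at -4, modulus 4.
Denominator factor (σ**2 + 5/7): discriminant -20/7, complex-conjugate roots ((1/7)*sqrt(35))*i and -((1/7)*sqrt(35))*i; poles of order 1, moduli (1/7)*sqrt(35) and (1/7)*sqrt(35).
The radius of convergence is the smallest modulus among the singular points: (1/7)*sqrt(35).
At the order-3 pole -4 set g(σ) = (σ - (-4))^3*f(σ) = (18*σ**2/13 - 18*σ/5 - 26/29)/(σ**2 + 5/7).
Order-3 pole: residue = g''(a)/2; g''(-4) = 142736944/3019040505, so the residue is 71368472/3019040505.
The factor σ**2 + 5/7 splits as (σ - a)(σ - a') with a = -((1/7)*sqrt(35))*i, a' = ((1/7)*sqrt(35))*i. At the order-1 pole a set g(σ) = (σ - a)*f(σ) = [(18*σ**2/13 - 18*σ/5 - 26/29)/(σ + 4)**3] / (σ - a').
Simple pole: residue = g(a) at a = -((1/7)*sqrt(35))*i, which is (-35684236/3019040505) - ((14618989/3019040505)*sqrt(35))*i.
The factor σ**2 + 5/7 splits as (σ - a)(σ - a') with a = ((1/7)*sqrt(35))*i, a' = -((1/7)*sqrt(35))*i. At the order-1 pole a set g(σ) = (σ - a)*f(σ) = [(18*σ**2/13 - 18*σ/5 - 26/29)/(σ + 4)**3] / (σ - a').
Simple pole: residue = g(a) at a = ((1/7)*sqrt(35))*i, which is (-35684236/3019040505) + ((14618989/3019040505)*sqrt(35))*i.
List the singular points by increasing real part (a conjugate pair: the negative imaginary part first).


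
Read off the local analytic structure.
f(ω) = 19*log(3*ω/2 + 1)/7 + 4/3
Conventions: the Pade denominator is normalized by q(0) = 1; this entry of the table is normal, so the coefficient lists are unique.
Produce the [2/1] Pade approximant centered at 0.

Taylor coefficients needed (expand at 0): a_0 = 4/3, a_1 = 57/14, a_2 = -171/56, a_3 = 171/56.
Write the denominator as Q(ω) = 1 + q1*ω. Requiring Q*f - P = O(ω^4) with deg P <= 2 kills the coefficients of ω^3..ω^3 in Q*f:
  ω^3: a_3 + q1*a_2 = 0, i.e. 171/56 + (-171/56)*q1 = 0.
Solving this linear system: q1 = 1.
The numerator is Q*f truncated at degree 2: P0 = a_0 = 4/3; P1 = a_1 + q1*a_0 = 227/42; P2 = a_2 + q1*a_1 = 57/56.

The Pade approximant has numerator coefficients [4/3, 227/42, 57/56]; denominator coefficients [1, 1].


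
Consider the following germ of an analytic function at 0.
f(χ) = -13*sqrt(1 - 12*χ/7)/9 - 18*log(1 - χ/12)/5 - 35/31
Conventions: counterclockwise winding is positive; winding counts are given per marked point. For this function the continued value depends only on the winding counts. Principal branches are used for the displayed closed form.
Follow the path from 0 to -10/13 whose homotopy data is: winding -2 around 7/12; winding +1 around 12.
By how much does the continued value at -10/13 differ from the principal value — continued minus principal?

The rational part is single-valued and drops out of the difference; each branch term changes only by its own monodromy.
(-13/9)*sqrt(1 - χ/(7/12)): winding -2 is even, the square root returns to the same sheet, contribution 0.
(-18/5)*log(1 - χ/(12)): each positive loop around 12 adds 2*pi*i to the log, so winding +1 contributes (-18/5)*(1)*2*pi*i = -(36/5)*pi*i.
Summing the contributions at χ = -10/13 gives -(36/5)*pi*i.

Continued minus principal equals -(36/5)*pi*i.


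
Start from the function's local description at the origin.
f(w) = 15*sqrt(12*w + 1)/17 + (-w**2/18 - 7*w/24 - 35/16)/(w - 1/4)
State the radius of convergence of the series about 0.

The radius of convergence is 1/12.

Denominator factor (w - 1/4): pole of order 1 at 1/4, modulus 1/4.
Branch term (15/17)*sqrt(1 - w/(-1/12)): its argument vanishes at w = -1/12, a square-root branch point, modulus 1/12.
The radius of convergence is the smallest modulus among the singular points: 1/12.


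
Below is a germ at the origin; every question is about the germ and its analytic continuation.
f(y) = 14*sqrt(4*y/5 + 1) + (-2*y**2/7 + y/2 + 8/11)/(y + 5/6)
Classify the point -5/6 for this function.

The point is a pole of order 1.

The denominator factor y + 5/6 vanishes at -5/6 and appears to the power 1; the numerator there equals 311/2772, nonzero, and no other factor vanishes.
The branch terms are analytic at this point.
Hence a pole whose order is the multiplicity, 1.


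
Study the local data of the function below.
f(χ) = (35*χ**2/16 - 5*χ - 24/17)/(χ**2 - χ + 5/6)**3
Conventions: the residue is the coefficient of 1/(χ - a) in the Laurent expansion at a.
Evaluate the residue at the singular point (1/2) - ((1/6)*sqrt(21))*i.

The factor χ**2 - χ + 5/6 splits as (χ - a)(χ - a') with a = (1/2) - ((1/6)*sqrt(21))*i, a' = (1/2) + ((1/6)*sqrt(21))*i. At the order-3 pole a set g(χ) = (χ - a)^3*f(χ) = [35*χ**2/16 - 5*χ - 24/17] / (χ - a')^3.
Order-3 pole: residue = g''(a)/2; g''((1/2) - ((1/6)*sqrt(21))*i) = -((771/833)*sqrt(21))*i, so the residue is -((771/1666)*sqrt(21))*i.

The residue is -((771/1666)*sqrt(21))*i.


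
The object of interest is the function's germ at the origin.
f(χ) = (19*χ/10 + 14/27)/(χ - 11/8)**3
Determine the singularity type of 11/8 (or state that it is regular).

The point is a pole of order 3.

The denominator factor χ - 11/8 vanishes at 11/8 and appears to the power 3; the numerator there equals 6763/2160, nonzero, and no other factor vanishes.
Hence a pole whose order is the multiplicity, 3.


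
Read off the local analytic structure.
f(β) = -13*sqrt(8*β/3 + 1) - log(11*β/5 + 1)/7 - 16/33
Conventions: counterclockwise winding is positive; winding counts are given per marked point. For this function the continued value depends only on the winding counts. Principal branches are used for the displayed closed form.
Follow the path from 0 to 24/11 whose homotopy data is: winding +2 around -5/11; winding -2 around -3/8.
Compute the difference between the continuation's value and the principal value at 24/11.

The rational part is single-valued and drops out of the difference; each branch term changes only by its own monodromy.
(-13)*sqrt(1 - β/(-3/8)): winding -2 is even, the square root returns to the same sheet, contribution 0.
(-1/7)*log(1 - β/(-5/11)): each positive loop around -5/11 adds 2*pi*i to the log, so winding +2 contributes (-1/7)*(2)*2*pi*i = -(4/7)*pi*i.
Summing the contributions at β = 24/11 gives -(4/7)*pi*i.

Continued minus principal equals -(4/7)*pi*i.


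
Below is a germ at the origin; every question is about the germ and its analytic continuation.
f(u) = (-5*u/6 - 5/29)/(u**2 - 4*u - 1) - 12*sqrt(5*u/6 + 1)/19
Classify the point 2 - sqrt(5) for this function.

The denominator factor u**2 - 4*u - 1 vanishes at 2 - sqrt(5) and appears to the power 1; the numerator there equals -160/87 + (5/6)*sqrt(5), nonzero, and no other factor vanishes.
The branch terms are analytic at this point.
Hence a pole whose order is the multiplicity, 1.

The point is a pole of order 1.


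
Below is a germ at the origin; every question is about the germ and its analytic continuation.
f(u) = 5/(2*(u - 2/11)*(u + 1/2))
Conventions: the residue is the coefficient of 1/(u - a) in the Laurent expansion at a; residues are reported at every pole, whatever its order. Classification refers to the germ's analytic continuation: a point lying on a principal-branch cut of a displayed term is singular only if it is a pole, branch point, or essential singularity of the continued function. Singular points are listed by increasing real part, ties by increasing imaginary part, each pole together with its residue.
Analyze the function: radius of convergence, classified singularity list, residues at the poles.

Radius of convergence at 0: 2/11.
At -1/2: a pole of order 1; residue -11/3.
At 2/11: a pole of order 1; residue 11/3.

Denominator factor (u + 1/2): pole of order 1 at -1/2, modulus 1/2.
Denominator factor (u - 2/11): pole of order 1 at 2/11, modulus 2/11.
The radius of convergence is the smallest modulus among the singular points: 2/11.
At the order-1 pole -1/2 set g(u) = (u - (-1/2))*f(u) = 5/(2*(u - 2/11)).
Simple pole: residue = g(a) at a = -1/2, which is -11/3.
At the order-1 pole 2/11 set g(u) = (u - (2/11))*f(u) = 5/(2*(u + 1/2)).
Simple pole: residue = g(a) at a = 2/11, which is 11/3.
List the singular points by increasing real part (a conjugate pair: the negative imaginary part first).


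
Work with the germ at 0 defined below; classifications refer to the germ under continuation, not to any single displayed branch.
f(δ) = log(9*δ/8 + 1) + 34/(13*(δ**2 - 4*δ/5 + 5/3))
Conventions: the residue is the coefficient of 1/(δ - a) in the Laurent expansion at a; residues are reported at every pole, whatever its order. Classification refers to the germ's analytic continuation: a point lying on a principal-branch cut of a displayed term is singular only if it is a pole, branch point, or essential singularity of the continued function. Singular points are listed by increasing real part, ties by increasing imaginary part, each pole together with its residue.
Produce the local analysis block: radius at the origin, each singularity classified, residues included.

Denominator factor (δ**2 - 4*δ/5 + 5/3): discriminant -452/75, complex-conjugate roots (2/5) + ((1/15)*sqrt(339))*i and (2/5) - ((1/15)*sqrt(339))*i; poles of order 1, moduli (1/3)*sqrt(15) and (1/3)*sqrt(15).
Branch term (1)*log(1 - δ/(-8/9)): its argument vanishes at δ = -8/9, a logarithmic branch point, modulus 8/9.
The radius of convergence is the smallest modulus among the singular points: 8/9.
The branch term is analytic at (2/5) - ((1/15)*sqrt(339))*i and contributes nothing to the residue; only the rational part matters.
The factor δ**2 - 4*δ/5 + 5/3 splits as (δ - a)(δ - a') with a = (2/5) - ((1/15)*sqrt(339))*i, a' = (2/5) + ((1/15)*sqrt(339))*i. At the order-1 pole a set g(δ) = (δ - a)*(rational part) = [34/13] / (δ - a').
Simple pole: residue = g(a) at a = (2/5) - ((1/15)*sqrt(339))*i, which is ((85/1469)*sqrt(339))*i.
The branch term is analytic at (2/5) + ((1/15)*sqrt(339))*i and contributes nothing to the residue; only the rational part matters.
The factor δ**2 - 4*δ/5 + 5/3 splits as (δ - a)(δ - a') with a = (2/5) + ((1/15)*sqrt(339))*i, a' = (2/5) - ((1/15)*sqrt(339))*i. At the order-1 pole a set g(δ) = (δ - a)*(rational part) = [34/13] / (δ - a').
Simple pole: residue = g(a) at a = (2/5) + ((1/15)*sqrt(339))*i, which is -((85/1469)*sqrt(339))*i.
List the singular points by increasing real part (a conjugate pair: the negative imaginary part first).

Radius of convergence at 0: 8/9.
At -8/9: a logarithmic branch point.
At (2/5) - ((1/15)*sqrt(339))*i: a pole of order 1; residue ((85/1469)*sqrt(339))*i.
At (2/5) + ((1/15)*sqrt(339))*i: a pole of order 1; residue -((85/1469)*sqrt(339))*i.


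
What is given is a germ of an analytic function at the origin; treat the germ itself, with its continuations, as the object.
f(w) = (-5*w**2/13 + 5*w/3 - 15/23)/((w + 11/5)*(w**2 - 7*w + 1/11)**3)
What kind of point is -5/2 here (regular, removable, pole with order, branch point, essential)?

Denominator factors: w + 11/5 = -3/10 at w = -5/2; w**2 - 7*w + 1/11 = 1049/44 at w = -5/2 — none vanishes.
So the germ continues analytically to -5/2.

The point is a regular point.


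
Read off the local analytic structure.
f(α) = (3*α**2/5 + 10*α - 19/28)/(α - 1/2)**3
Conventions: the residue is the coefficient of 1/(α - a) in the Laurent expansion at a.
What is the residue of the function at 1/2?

At the order-3 pole 1/2 set g(α) = (α - (1/2))^3*f(α) = 3*α**2/5 + 10*α - 19/28.
Order-3 pole: residue = g''(a)/2; g''(1/2) = 6/5, so the residue is 3/5.

The residue is 3/5.


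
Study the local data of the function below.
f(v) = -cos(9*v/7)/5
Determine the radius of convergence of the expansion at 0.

The radius of convergence is infinite.

The factor cos(9*v/7) is entire and contributes no finite singular point.
The polynomial part has no poles.
No finite singular points: the Taylor series at 0 converges everywhere.


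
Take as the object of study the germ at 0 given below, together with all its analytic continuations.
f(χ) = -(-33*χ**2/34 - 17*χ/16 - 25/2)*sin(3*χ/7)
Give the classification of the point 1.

There is no denominator, hence no pole anywhere.
The factor -sin(3*χ/7) is entire.
So the germ continues analytically to 1.

The point is a regular point.


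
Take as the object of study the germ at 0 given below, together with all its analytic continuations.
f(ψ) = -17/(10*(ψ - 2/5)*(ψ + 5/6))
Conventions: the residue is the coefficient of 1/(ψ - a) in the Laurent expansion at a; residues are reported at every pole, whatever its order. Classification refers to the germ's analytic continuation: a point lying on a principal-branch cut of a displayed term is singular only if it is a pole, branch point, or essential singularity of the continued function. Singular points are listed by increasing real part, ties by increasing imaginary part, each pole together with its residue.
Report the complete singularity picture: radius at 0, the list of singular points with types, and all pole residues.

Denominator factor (ψ - 2/5): pole of order 1 at 2/5, modulus 2/5.
Denominator factor (ψ + 5/6): pole of order 1 at -5/6, modulus 5/6.
The radius of convergence is the smallest modulus among the singular points: 2/5.
At the order-1 pole -5/6 set g(ψ) = (ψ - (-5/6))*f(ψ) = -17/(10*(ψ - 2/5)).
Simple pole: residue = g(a) at a = -5/6, which is 51/37.
At the order-1 pole 2/5 set g(ψ) = (ψ - (2/5))*f(ψ) = -17/(10*(ψ + 5/6)).
Simple pole: residue = g(a) at a = 2/5, which is -51/37.
List the singular points by increasing real part (a conjugate pair: the negative imaginary part first).

Radius of convergence at 0: 2/5.
At -5/6: a pole of order 1; residue 51/37.
At 2/5: a pole of order 1; residue -51/37.


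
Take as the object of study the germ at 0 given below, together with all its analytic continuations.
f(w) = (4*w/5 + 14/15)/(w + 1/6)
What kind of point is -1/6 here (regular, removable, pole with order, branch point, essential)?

The point is a pole of order 1.

The denominator factor w + 1/6 vanishes at -1/6 and appears to the power 1; the numerator there equals 4/5, nonzero, and no other factor vanishes.
Hence a pole whose order is the multiplicity, 1.


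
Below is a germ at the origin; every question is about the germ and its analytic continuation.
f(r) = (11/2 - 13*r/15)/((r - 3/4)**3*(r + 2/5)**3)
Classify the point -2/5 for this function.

The denominator factor r + 2/5 vanishes at -2/5 and appears to the power 3; the numerator there equals 877/150, nonzero, and no other factor vanishes.
Hence a pole whose order is the multiplicity, 3.

The point is a pole of order 3.


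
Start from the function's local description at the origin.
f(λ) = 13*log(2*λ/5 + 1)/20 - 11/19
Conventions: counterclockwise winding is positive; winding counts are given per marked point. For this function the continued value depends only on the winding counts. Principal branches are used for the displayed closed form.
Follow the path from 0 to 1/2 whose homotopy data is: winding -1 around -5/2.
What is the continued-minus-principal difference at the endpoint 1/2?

The rational part is single-valued and drops out of the difference; each branch term changes only by its own monodromy.
(13/20)*log(1 - λ/(-5/2)): each positive loop around -5/2 adds 2*pi*i to the log, so winding -1 contributes (13/20)*(-1)*2*pi*i = -(13/10)*pi*i.
Summing the contributions at λ = 1/2 gives -(13/10)*pi*i.

Continued minus principal equals -(13/10)*pi*i.


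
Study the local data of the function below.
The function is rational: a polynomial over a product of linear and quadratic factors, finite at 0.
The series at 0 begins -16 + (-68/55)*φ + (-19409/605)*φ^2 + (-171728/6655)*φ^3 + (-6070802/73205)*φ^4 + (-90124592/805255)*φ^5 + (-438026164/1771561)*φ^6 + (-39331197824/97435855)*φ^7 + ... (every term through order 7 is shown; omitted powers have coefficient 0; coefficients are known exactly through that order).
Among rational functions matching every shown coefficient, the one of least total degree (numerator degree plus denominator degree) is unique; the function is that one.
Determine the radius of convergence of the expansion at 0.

The radius of convergence is -2/11 + (1/22)*sqrt(258).

No rational of total degree below 4 reproduces all 8 coefficients; solving the [2/2] Pade equations on them gives f(φ) = (-9*φ**2/22 - 26*φ/5 + 8)/(φ**2 + 4*φ/11 - 1/2), whose expansion matches every shown term.
Denominator factor (φ**2 + 4*φ/11 - 1/2): discriminant 258/121, real irrational roots -2/11 + (1/22)*sqrt(258) and -2/11 - (1/22)*sqrt(258); poles of order 1, moduli -2/11 + (1/22)*sqrt(258) and 2/11 + (1/22)*sqrt(258).
The radius of convergence is the smallest modulus among the singular points: -2/11 + (1/22)*sqrt(258).


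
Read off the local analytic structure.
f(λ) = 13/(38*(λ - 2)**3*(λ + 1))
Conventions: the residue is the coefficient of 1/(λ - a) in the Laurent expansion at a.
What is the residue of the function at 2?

The residue is 13/1026.

At the order-3 pole 2 set g(λ) = (λ - (2))^3*f(λ) = 13/(38*(λ + 1)).
Order-3 pole: residue = g''(a)/2; g''(2) = 13/513, so the residue is 13/1026.


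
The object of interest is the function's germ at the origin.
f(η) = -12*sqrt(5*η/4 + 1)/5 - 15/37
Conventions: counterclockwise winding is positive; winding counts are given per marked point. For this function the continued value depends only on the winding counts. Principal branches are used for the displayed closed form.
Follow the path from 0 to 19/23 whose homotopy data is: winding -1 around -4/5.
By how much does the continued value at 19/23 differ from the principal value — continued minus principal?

The rational part is single-valued and drops out of the difference; each branch term changes only by its own monodromy.
(-12/5)*sqrt(1 - η/(-4/5)): winding -1 is odd, the square root flips sign, contributing -2*(-12/5)*sqrt(1 - (19/23)/(-4/5)) = -2*(-12/5)*sqrt(187/92) = (12/115)*sqrt(4301).
Summing the contributions at η = 19/23 gives (12/115)*sqrt(4301).

Continued minus principal equals (12/115)*sqrt(4301).


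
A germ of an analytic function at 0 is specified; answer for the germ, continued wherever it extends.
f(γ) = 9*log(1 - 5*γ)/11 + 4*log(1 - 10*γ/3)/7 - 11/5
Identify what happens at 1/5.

The term (9/11)*log(1 - γ/(1/5)) has argument 1 - 1/5/(1/5) = 0 at 1/5: a logarithmic (infinitely-sheeted) branch point; the remaining terms are analytic or single-valued there.

The point is a logarithmic branch point.


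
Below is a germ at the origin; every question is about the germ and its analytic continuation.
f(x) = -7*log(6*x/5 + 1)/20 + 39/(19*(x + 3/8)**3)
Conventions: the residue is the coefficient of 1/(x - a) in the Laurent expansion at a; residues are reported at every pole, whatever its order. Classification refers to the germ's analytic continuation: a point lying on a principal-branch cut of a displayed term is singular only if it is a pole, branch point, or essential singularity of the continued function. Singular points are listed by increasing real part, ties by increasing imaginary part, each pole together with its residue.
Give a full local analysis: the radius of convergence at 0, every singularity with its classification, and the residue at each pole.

Radius of convergence at 0: 3/8.
At -5/6: a logarithmic branch point.
At -3/8: a pole of order 3; residue 0.

Denominator factor (x + 3/8)^3: pole of order 3 at -3/8, modulus 3/8.
Branch term (-7/20)*log(1 - x/(-5/6)): its argument vanishes at x = -5/6, a logarithmic branch point, modulus 5/6.
The radius of convergence is the smallest modulus among the singular points: 3/8.
The branch term is analytic at -3/8 and contributes nothing to the residue; only the rational part matters.
At the order-3 pole -3/8 set g(x) = (x - (-3/8))^3*(rational part) = 39/19.
Order-3 pole: residue = g''(a)/2; g''(-3/8) = 0, so the residue is 0.
List the singular points by increasing real part (a conjugate pair: the negative imaginary part first).


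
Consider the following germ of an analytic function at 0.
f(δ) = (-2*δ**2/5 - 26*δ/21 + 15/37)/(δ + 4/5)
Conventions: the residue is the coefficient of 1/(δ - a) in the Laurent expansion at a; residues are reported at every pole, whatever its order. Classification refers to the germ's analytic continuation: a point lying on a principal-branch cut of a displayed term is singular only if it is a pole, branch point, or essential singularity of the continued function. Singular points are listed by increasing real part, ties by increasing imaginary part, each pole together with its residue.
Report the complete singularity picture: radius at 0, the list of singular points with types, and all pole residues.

Denominator factor (δ + 4/5): pole of order 1 at -4/5, modulus 4/5.
The radius of convergence is the smallest modulus among the singular points: 4/5.
At the order-1 pole -4/5 set g(δ) = (δ - (-4/5))*f(δ) = -2*δ**2/5 - 26*δ/21 + 15/37.
Simple pole: residue = g(a) at a = -4/5, which is 110711/97125.

Radius of convergence at 0: 4/5.
At -4/5: a pole of order 1; residue 110711/97125.


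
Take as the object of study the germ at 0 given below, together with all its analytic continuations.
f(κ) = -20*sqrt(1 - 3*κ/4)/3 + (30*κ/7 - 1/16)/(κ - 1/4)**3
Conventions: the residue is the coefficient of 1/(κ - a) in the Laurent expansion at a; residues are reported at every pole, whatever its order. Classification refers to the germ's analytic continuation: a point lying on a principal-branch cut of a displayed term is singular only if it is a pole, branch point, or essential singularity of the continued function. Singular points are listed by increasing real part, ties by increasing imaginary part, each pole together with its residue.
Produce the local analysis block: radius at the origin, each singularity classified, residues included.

Radius of convergence at 0: 1/4.
At 1/4: a pole of order 3; residue 0.
At 4/3: an algebraic (square-root) branch point.

Denominator factor (κ - 1/4)^3: pole of order 3 at 1/4, modulus 1/4.
Branch term (-20/3)*sqrt(1 - κ/(4/3)): its argument vanishes at κ = 4/3, a square-root branch point, modulus 4/3.
The radius of convergence is the smallest modulus among the singular points: 1/4.
The branch term is analytic at 1/4 and contributes nothing to the residue; only the rational part matters.
At the order-3 pole 1/4 set g(κ) = (κ - (1/4))^3*(rational part) = 30*κ/7 - 1/16.
Order-3 pole: residue = g''(a)/2; g''(1/4) = 0, so the residue is 0.
List the singular points by increasing real part (a conjugate pair: the negative imaginary part first).


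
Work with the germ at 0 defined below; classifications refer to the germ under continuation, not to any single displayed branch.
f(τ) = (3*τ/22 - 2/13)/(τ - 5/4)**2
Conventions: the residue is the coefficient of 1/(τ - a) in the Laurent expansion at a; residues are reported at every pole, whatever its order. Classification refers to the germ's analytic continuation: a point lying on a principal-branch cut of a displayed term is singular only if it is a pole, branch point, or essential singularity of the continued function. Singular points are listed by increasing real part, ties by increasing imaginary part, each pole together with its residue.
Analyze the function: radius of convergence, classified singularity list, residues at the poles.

Radius of convergence at 0: 5/4.
At 5/4: a pole of order 2; residue 3/22.

Denominator factor (τ - 5/4)^2: pole of order 2 at 5/4, modulus 5/4.
The radius of convergence is the smallest modulus among the singular points: 5/4.
At the order-2 pole 5/4 set g(τ) = (τ - (5/4))^2*f(τ) = 3*τ/22 - 2/13.
Order-2 pole: residue = g'(a); g'(5/4) = 3/22, so the residue is 3/22.


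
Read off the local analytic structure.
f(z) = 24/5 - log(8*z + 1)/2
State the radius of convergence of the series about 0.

Branch term (-1/2)*log(1 - z/(-1/8)): its argument vanishes at z = -1/8, a logarithmic branch point, modulus 1/8.
The radius of convergence is the smallest modulus among the singular points: 1/8.

The radius of convergence is 1/8.


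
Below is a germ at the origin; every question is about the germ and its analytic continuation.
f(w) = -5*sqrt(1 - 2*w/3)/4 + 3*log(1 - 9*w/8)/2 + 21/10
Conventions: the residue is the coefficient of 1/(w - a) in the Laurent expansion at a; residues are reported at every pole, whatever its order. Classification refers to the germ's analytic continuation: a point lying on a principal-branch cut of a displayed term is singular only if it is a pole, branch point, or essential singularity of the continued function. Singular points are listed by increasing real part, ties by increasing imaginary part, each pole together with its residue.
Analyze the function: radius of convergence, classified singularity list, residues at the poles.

Radius of convergence at 0: 8/9.
At 8/9: a logarithmic branch point.
At 3/2: an algebraic (square-root) branch point.

Branch term (3/2)*log(1 - w/(8/9)): its argument vanishes at w = 8/9, a logarithmic branch point, modulus 8/9.
Branch term (-5/4)*sqrt(1 - w/(3/2)): its argument vanishes at w = 3/2, a square-root branch point, modulus 3/2.
The radius of convergence is the smallest modulus among the singular points: 8/9.
List the singular points by increasing real part (a conjugate pair: the negative imaginary part first).


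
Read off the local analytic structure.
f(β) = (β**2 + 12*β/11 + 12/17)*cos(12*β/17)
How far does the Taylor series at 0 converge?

The factor cos(12*β/17) is entire and contributes no finite singular point.
The polynomial part has no poles.
No finite singular points: the Taylor series at 0 converges everywhere.

The radius of convergence is infinite.


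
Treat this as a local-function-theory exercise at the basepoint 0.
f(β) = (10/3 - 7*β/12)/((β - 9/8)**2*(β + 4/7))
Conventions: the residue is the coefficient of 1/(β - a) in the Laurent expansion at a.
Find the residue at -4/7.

At the order-1 pole -4/7 set g(β) = (β - (-4/7))*f(β) = (10/3 - 7*β/12)/(β - 9/8)**2.
Simple pole: residue = g(a) at a = -4/7, which is 34496/27075.

The residue is 34496/27075.


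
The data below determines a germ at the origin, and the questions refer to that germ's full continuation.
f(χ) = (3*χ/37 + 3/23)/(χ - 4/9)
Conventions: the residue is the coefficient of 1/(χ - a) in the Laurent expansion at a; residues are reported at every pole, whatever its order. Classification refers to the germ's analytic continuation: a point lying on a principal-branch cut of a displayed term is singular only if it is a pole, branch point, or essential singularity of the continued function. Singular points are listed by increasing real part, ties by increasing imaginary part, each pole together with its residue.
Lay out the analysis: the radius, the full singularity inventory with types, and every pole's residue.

Radius of convergence at 0: 4/9.
At 4/9: a pole of order 1; residue 425/2553.

Denominator factor (χ - 4/9): pole of order 1 at 4/9, modulus 4/9.
The radius of convergence is the smallest modulus among the singular points: 4/9.
At the order-1 pole 4/9 set g(χ) = (χ - (4/9))*f(χ) = 3*χ/37 + 3/23.
Simple pole: residue = g(a) at a = 4/9, which is 425/2553.


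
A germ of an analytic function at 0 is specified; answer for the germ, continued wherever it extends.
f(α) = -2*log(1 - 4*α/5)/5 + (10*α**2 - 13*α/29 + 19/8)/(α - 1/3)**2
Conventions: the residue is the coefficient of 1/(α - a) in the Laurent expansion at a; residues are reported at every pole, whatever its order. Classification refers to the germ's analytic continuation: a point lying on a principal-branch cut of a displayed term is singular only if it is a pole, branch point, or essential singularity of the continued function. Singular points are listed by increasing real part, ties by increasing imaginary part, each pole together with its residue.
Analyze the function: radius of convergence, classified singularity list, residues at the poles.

Denominator factor (α - 1/3)^2: pole of order 2 at 1/3, modulus 1/3.
Branch term (-2/5)*log(1 - α/(5/4)): its argument vanishes at α = 5/4, a logarithmic branch point, modulus 5/4.
The radius of convergence is the smallest modulus among the singular points: 1/3.
The branch term is analytic at 1/3 and contributes nothing to the residue; only the rational part matters.
At the order-2 pole 1/3 set g(α) = (α - (1/3))^2*(rational part) = 10*α**2 - 13*α/29 + 19/8.
Order-2 pole: residue = g'(a); g'(1/3) = 541/87, so the residue is 541/87.
List the singular points by increasing real part (a conjugate pair: the negative imaginary part first).

Radius of convergence at 0: 1/3.
At 1/3: a pole of order 2; residue 541/87.
At 5/4: a logarithmic branch point.


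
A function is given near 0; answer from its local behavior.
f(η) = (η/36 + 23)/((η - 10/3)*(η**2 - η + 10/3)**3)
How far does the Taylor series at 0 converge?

Denominator factor (η**2 - η + 10/3)^3: discriminant -37/3, complex-conjugate roots (1/2) + ((1/6)*sqrt(111))*i and (1/2) - ((1/6)*sqrt(111))*i; poles of order 3, moduli (1/3)*sqrt(30) and (1/3)*sqrt(30).
Denominator factor (η - 10/3): pole of order 1 at 10/3, modulus 10/3.
The radius of convergence is the smallest modulus among the singular points: (1/3)*sqrt(30).

The radius of convergence is (1/3)*sqrt(30).


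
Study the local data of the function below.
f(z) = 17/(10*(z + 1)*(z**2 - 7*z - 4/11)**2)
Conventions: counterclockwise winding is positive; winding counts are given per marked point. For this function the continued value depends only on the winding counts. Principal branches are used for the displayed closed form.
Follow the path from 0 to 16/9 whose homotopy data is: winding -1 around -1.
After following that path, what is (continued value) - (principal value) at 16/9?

The function is rational, hence single-valued: continuing it around any pole returns the same value, so the difference is 0.

Continued minus principal equals 0.


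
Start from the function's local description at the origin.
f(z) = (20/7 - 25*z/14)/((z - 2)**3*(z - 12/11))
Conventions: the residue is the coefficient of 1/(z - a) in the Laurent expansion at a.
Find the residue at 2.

At the order-3 pole 2 set g(z) = (z - (2))^3*f(z) = (20/7 - 25*z/14)/(z - 12/11).
Order-3 pole: residue = g''(a)/2; g''(2) = 121/50, so the residue is 121/100.

The residue is 121/100.


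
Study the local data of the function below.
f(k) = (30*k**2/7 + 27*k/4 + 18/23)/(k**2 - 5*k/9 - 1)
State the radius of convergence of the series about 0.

Denominator factor (k**2 - 5*k/9 - 1): discriminant 349/81, real irrational roots 5/18 + (1/18)*sqrt(349) and 5/18 - (1/18)*sqrt(349); poles of order 1, moduli 5/18 + (1/18)*sqrt(349) and -5/18 + (1/18)*sqrt(349).
The radius of convergence is the smallest modulus among the singular points: -5/18 + (1/18)*sqrt(349).

The radius of convergence is -5/18 + (1/18)*sqrt(349).


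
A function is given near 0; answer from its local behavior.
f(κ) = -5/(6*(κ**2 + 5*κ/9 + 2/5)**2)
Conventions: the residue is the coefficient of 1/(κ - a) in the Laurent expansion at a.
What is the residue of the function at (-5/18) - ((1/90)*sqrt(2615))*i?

The residue is -((6075/273529)*sqrt(2615))*i.

The factor κ**2 + 5*κ/9 + 2/5 splits as (κ - a)(κ - a') with a = (-5/18) - ((1/90)*sqrt(2615))*i, a' = (-5/18) + ((1/90)*sqrt(2615))*i. At the order-2 pole a set g(κ) = (κ - a)^2*f(κ) = [-5/6] / (κ - a')^2.
Order-2 pole: residue = g'(a); g'((-5/18) - ((1/90)*sqrt(2615))*i) = -((6075/273529)*sqrt(2615))*i, so the residue is -((6075/273529)*sqrt(2615))*i.


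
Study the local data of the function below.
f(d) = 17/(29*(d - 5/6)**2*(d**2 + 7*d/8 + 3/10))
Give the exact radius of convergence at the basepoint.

Denominator factor (d**2 + 7*d/8 + 3/10): discriminant -139/320, complex-conjugate roots (-7/16) + ((1/80)*sqrt(695))*i and (-7/16) - ((1/80)*sqrt(695))*i; poles of order 1, moduli (1/10)*sqrt(30) and (1/10)*sqrt(30).
Denominator factor (d - 5/6)^2: pole of order 2 at 5/6, modulus 5/6.
The radius of convergence is the smallest modulus among the singular points: (1/10)*sqrt(30).

The radius of convergence is (1/10)*sqrt(30).
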